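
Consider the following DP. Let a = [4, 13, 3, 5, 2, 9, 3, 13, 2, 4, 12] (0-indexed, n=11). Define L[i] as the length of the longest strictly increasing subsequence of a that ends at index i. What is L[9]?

3

   i    0    1    2    3    4    5    6    7    8    9   10
a[i]    4   13    3    5    2    9    3   13    2    4   12
L[i]    1    2    1    2    1    3    2    4    1    3    4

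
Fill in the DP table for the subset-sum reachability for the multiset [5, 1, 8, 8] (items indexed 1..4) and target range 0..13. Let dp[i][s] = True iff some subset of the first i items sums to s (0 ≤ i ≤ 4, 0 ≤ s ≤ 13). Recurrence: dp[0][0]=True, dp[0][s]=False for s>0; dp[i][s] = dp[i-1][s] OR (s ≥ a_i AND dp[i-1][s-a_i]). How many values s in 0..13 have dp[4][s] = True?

i\s   0   1   2   3   4   5   6   7   8   9  10  11  12  13
  0   T   F   F   F   F   F   F   F   F   F   F   F   F   F
  1   T   F   F   F   F   T   F   F   F   F   F   F   F   F
  2   T   T   F   F   F   T   T   F   F   F   F   F   F   F
  3   T   T   F   F   F   T   T   F   T   T   F   F   F   T
  4   T   T   F   F   F   T   T   F   T   T   F   F   F   T

7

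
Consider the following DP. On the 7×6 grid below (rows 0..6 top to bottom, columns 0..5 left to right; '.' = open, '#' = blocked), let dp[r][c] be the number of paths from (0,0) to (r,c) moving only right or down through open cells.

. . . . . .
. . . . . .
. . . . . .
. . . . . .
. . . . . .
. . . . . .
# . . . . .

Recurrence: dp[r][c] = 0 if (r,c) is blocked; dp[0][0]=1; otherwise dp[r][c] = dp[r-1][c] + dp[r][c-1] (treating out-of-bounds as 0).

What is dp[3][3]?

r\c   0   1   2   3   4   5
  0   1   1   1   1   1   1
  1   1   2   3   4   5   6
  2   1   3   6  10  15  21
  3   1   4  10  20  35  56
  4   1   5  15  35  70 126
  5   1   6  21  56 126 252
  6   0   6  27  83 209 461

20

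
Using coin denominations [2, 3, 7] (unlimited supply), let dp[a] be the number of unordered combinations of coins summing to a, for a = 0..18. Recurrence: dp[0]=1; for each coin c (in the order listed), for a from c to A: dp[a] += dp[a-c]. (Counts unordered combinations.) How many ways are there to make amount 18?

after  coin     0     1     2     3     4     5     6     7     8     9    10    11    12    13    14    15    16    17    18
          2     1     0     1     0     1     0     1     0     1     0     1     0     1     0     1     0     1     0     1
          3     1     0     1     1     1     1     2     1     2     2     2     2     3     2     3     3     3     3     4
          7     1     0     1     1     1     1     2     2     2     3     3     3     4     4     5     5     6     6     7

7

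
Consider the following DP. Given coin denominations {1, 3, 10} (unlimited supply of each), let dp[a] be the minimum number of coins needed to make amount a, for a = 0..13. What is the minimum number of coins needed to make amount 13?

 a  0  1  2  3  4  5  6  7  8  9 10 11 12 13
dp  0  1  2  1  2  3  2  3  4  3  1  2  3  2

2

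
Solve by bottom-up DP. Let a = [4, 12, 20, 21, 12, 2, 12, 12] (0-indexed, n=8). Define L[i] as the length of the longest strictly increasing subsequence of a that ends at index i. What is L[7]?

   i    0    1    2    3    4    5    6    7
a[i]    4   12   20   21   12    2   12   12
L[i]    1    2    3    4    2    1    2    2

2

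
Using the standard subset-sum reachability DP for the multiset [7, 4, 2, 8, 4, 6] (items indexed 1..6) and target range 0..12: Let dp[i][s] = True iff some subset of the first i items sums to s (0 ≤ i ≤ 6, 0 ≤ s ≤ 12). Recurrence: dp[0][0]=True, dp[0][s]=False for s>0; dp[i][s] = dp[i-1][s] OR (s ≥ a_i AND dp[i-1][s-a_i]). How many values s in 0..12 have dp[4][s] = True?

10

i\s   0   1   2   3   4   5   6   7   8   9  10  11  12
  0   T   F   F   F   F   F   F   F   F   F   F   F   F
  1   T   F   F   F   F   F   F   T   F   F   F   F   F
  2   T   F   F   F   T   F   F   T   F   F   F   T   F
  3   T   F   T   F   T   F   T   T   F   T   F   T   F
  4   T   F   T   F   T   F   T   T   T   T   T   T   T
  5   T   F   T   F   T   F   T   T   T   T   T   T   T
  6   T   F   T   F   T   F   T   T   T   T   T   T   T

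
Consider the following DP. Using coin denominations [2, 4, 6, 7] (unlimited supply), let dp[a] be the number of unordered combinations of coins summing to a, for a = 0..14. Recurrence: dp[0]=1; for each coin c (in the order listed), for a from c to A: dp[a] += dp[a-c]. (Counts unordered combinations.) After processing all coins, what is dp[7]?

1

after  coin     0     1     2     3     4     5     6     7     8     9    10    11    12    13    14
          2     1     0     1     0     1     0     1     0     1     0     1     0     1     0     1
          4     1     0     1     0     2     0     2     0     3     0     3     0     4     0     4
          6     1     0     1     0     2     0     3     0     4     0     5     0     7     0     8
          7     1     0     1     0     2     0     3     1     4     1     5     2     7     3     9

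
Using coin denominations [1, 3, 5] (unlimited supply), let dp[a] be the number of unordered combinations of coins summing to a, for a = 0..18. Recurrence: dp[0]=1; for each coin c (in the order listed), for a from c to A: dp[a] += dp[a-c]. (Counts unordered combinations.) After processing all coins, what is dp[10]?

after  coin     0     1     2     3     4     5     6     7     8     9    10    11    12    13    14    15    16    17    18
          1     1     1     1     1     1     1     1     1     1     1     1     1     1     1     1     1     1     1     1
          3     1     1     1     2     2     2     3     3     3     4     4     4     5     5     5     6     6     6     7
          5     1     1     1     2     2     3     4     4     5     6     7     8     9    10    11    13    14    15    17

7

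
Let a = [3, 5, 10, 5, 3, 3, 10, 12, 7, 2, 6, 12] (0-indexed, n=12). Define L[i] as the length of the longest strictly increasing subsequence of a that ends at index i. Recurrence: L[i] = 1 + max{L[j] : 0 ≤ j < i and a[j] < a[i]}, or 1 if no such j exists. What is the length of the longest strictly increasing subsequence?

   i    0    1    2    3    4    5    6    7    8    9   10   11
a[i]    3    5   10    5    3    3   10   12    7    2    6   12
L[i]    1    2    3    2    1    1    3    4    3    1    3    4

4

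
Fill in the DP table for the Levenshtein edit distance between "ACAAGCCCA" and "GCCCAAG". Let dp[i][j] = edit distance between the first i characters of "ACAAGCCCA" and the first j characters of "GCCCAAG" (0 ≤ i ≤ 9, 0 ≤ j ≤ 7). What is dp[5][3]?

4

   ''  G  C  C  C  A  A  G
''  0  1  2  3  4  5  6  7
 A  1  1  2  3  4  4  5  6
 C  2  2  1  2  3  4  5  6
 A  3  3  2  2  3  3  4  5
 A  4  4  3  3  3  3  3  4
 G  5  4  4  4  4  4  4  3
 C  6  5  4  4  4  5  5  4
 C  7  6  5  4  4  5  6  5
 C  8  7  6  5  4  5  6  6
 A  9  8  7  6  5  4  5  6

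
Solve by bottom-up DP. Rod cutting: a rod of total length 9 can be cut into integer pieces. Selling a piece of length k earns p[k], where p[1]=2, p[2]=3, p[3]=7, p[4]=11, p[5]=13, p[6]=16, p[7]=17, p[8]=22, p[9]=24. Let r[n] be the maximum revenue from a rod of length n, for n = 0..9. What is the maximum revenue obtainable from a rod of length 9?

24

   n    0    1    2    3    4    5    6    7    8    9
r[n]    0    2    4    7   11   13   16   18   22   24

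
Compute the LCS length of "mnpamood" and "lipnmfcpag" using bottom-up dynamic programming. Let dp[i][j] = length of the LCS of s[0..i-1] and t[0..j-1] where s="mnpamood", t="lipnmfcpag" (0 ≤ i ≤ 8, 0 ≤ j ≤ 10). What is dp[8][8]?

2

   ''  l  i  p  n  m  f  c  p  a  g
''  0  0  0  0  0  0  0  0  0  0  0
 m  0  0  0  0  0  1  1  1  1  1  1
 n  0  0  0  0  1  1  1  1  1  1  1
 p  0  0  0  1  1  1  1  1  2  2  2
 a  0  0  0  1  1  1  1  1  2  3  3
 m  0  0  0  1  1  2  2  2  2  3  3
 o  0  0  0  1  1  2  2  2  2  3  3
 o  0  0  0  1  1  2  2  2  2  3  3
 d  0  0  0  1  1  2  2  2  2  3  3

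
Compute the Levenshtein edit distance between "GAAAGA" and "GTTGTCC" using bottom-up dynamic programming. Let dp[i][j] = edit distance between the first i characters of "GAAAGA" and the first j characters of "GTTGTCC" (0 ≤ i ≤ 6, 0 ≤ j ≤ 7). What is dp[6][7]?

6

   ''  G  T  T  G  T  C  C
''  0  1  2  3  4  5  6  7
 G  1  0  1  2  3  4  5  6
 A  2  1  1  2  3  4  5  6
 A  3  2  2  2  3  4  5  6
 A  4  3  3  3  3  4  5  6
 G  5  4  4  4  3  4  5  6
 A  6  5  5  5  4  4  5  6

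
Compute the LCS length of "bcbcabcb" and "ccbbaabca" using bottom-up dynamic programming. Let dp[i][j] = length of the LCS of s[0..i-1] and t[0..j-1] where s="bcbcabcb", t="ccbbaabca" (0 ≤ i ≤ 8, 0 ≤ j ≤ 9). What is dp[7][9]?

   ''  c  c  b  b  a  a  b  c  a
''  0  0  0  0  0  0  0  0  0  0
 b  0  0  0  1  1  1  1  1  1  1
 c  0  1  1  1  1  1  1  1  2  2
 b  0  1  1  2  2  2  2  2  2  2
 c  0  1  2  2  2  2  2  2  3  3
 a  0  1  2  2  2  3  3  3  3  4
 b  0  1  2  3  3  3  3  4  4  4
 c  0  1  2  3  3  3  3  4  5  5
 b  0  1  2  3  4  4  4  4  5  5

5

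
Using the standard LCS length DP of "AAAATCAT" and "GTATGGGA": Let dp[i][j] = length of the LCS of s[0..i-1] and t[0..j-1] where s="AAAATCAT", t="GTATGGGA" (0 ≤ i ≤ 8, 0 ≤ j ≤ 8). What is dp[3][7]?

   ''  G  T  A  T  G  G  G  A
''  0  0  0  0  0  0  0  0  0
 A  0  0  0  1  1  1  1  1  1
 A  0  0  0  1  1  1  1  1  2
 A  0  0  0  1  1  1  1  1  2
 A  0  0  0  1  1  1  1  1  2
 T  0  0  1  1  2  2  2  2  2
 C  0  0  1  1  2  2  2  2  2
 A  0  0  1  2  2  2  2  2  3
 T  0  0  1  2  3  3  3  3  3

1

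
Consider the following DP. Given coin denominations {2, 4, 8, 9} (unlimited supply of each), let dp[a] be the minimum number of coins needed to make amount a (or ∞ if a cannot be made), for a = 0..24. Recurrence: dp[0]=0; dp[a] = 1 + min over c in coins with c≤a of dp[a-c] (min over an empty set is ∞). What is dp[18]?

2

 a  0  1  2  3  4  5  6  7  8  9 10 11 12 13 14 15 16 17 18 19 20 21 22 23 24
dp  0  -  1  -  1  -  2  -  1  1  2  2  2  2  3  3  2  2  2  3  3  3  3  4  3
(- denotes ∞ / unreachable)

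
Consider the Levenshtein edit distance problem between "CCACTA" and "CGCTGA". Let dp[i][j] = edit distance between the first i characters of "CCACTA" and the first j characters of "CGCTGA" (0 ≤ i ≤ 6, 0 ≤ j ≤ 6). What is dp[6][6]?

   ''  C  G  C  T  G  A
''  0  1  2  3  4  5  6
 C  1  0  1  2  3  4  5
 C  2  1  1  1  2  3  4
 A  3  2  2  2  2  3  3
 C  4  3  3  2  3  3  4
 T  5  4  4  3  2  3  4
 A  6  5  5  4  3  3  3

3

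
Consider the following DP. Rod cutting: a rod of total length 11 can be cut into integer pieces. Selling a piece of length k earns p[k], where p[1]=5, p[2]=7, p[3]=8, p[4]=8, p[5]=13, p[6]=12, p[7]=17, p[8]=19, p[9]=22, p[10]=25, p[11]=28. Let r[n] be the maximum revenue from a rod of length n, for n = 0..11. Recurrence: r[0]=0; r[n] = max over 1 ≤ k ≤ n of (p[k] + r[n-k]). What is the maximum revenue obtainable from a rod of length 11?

   n    0    1    2    3    4    5    6    7    8    9   10   11
r[n]    0    5   10   15   20   25   30   35   40   45   50   55

55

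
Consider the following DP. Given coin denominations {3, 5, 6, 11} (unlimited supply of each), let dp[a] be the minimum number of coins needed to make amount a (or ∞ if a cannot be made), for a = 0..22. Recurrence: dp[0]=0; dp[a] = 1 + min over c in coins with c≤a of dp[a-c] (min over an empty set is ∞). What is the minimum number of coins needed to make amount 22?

 a  0  1  2  3  4  5  6  7  8  9 10 11 12 13 14 15 16 17 18 19 20 21 22
dp  0  -  -  1  -  1  1  -  2  2  2  1  2  3  2  3  2  2  3  3  3  3  2
(- denotes ∞ / unreachable)

2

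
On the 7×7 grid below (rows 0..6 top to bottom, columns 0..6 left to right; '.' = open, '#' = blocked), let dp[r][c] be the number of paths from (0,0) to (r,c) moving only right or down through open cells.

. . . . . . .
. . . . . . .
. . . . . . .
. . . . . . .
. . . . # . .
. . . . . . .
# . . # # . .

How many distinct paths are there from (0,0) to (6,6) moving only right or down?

r\c   0   1   2   3   4   5   6
  0   1   1   1   1   1   1   1
  1   1   2   3   4   5   6   7
  2   1   3   6  10  15  21  28
  3   1   4  10  20  35  56  84
  4   1   5  15  35   0  56 140
  5   1   6  21  56  56 112 252
  6   0   6  27   0   0 112 364

364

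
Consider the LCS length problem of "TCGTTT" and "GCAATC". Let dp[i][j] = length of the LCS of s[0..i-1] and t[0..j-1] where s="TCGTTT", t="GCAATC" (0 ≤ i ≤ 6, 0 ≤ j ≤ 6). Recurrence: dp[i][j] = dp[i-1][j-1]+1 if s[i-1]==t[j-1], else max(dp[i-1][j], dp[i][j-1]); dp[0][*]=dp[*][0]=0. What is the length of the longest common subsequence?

   ''  G  C  A  A  T  C
''  0  0  0  0  0  0  0
 T  0  0  0  0  0  1  1
 C  0  0  1  1  1  1  2
 G  0  1  1  1  1  1  2
 T  0  1  1  1  1  2  2
 T  0  1  1  1  1  2  2
 T  0  1  1  1  1  2  2

2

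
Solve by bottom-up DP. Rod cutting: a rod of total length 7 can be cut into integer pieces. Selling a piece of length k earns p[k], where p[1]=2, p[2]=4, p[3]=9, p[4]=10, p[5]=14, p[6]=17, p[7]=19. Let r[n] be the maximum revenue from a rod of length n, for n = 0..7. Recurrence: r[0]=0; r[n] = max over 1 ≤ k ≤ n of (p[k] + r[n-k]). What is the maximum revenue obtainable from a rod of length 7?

20

   n    0    1    2    3    4    5    6    7
r[n]    0    2    4    9   11   14   18   20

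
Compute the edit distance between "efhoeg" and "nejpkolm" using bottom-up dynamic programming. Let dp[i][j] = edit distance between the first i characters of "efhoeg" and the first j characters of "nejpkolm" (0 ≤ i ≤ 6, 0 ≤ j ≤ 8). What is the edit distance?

6

   ''  n  e  j  p  k  o  l  m
''  0  1  2  3  4  5  6  7  8
 e  1  1  1  2  3  4  5  6  7
 f  2  2  2  2  3  4  5  6  7
 h  3  3  3  3  3  4  5  6  7
 o  4  4  4  4  4  4  4  5  6
 e  5  5  4  5  5  5  5  5  6
 g  6  6  5  5  6  6  6  6  6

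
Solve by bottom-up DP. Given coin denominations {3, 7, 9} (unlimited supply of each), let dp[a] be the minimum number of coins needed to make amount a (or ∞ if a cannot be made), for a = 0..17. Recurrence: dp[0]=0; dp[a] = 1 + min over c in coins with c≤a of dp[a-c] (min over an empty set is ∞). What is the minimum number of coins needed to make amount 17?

 a  0  1  2  3  4  5  6  7  8  9 10 11 12 13 14 15 16 17
dp  0  -  -  1  -  -  2  1  -  1  2  -  2  3  2  3  2  3
(- denotes ∞ / unreachable)

3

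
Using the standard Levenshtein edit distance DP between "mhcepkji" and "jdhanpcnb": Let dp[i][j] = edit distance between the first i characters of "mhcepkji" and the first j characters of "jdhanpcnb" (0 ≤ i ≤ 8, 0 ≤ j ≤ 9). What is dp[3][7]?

   ''  j  d  h  a  n  p  c  n  b
''  0  1  2  3  4  5  6  7  8  9
 m  1  1  2  3  4  5  6  7  8  9
 h  2  2  2  2  3  4  5  6  7  8
 c  3  3  3  3  3  4  5  5  6  7
 e  4  4  4  4  4  4  5  6  6  7
 p  5  5  5  5  5  5  4  5  6  7
 k  6  6  6  6  6  6  5  5  6  7
 j  7  6  7  7  7  7  6  6  6  7
 i  8  7  7  8  8  8  7  7  7  7

5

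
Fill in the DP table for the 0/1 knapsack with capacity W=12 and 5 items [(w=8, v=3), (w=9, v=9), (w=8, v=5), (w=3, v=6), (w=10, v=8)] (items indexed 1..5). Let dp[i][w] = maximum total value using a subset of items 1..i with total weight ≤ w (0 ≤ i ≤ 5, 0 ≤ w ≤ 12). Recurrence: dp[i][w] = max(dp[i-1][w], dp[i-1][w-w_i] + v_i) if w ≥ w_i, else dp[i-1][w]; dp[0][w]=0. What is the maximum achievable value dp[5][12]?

i\w   0   1   2   3   4   5   6   7   8   9  10  11  12
  0   0   0   0   0   0   0   0   0   0   0   0   0   0
  1   0   0   0   0   0   0   0   0   3   3   3   3   3
  2   0   0   0   0   0   0   0   0   3   9   9   9   9
  3   0   0   0   0   0   0   0   0   5   9   9   9   9
  4   0   0   0   6   6   6   6   6   6   9   9  11  15
  5   0   0   0   6   6   6   6   6   6   9   9  11  15

15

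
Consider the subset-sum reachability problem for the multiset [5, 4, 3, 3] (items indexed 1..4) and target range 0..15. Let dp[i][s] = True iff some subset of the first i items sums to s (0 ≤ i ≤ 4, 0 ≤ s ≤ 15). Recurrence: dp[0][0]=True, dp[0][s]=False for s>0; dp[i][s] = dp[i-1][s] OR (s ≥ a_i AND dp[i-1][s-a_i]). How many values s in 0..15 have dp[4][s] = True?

i\s   0   1   2   3   4   5   6   7   8   9  10  11  12  13  14  15
  0   T   F   F   F   F   F   F   F   F   F   F   F   F   F   F   F
  1   T   F   F   F   F   T   F   F   F   F   F   F   F   F   F   F
  2   T   F   F   F   T   T   F   F   F   T   F   F   F   F   F   F
  3   T   F   F   T   T   T   F   T   T   T   F   F   T   F   F   F
  4   T   F   F   T   T   T   T   T   T   T   T   T   T   F   F   T

12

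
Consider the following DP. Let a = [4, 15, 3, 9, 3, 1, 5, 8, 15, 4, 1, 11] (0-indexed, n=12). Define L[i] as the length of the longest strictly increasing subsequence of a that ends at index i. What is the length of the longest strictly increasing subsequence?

4

   i    0    1    2    3    4    5    6    7    8    9   10   11
a[i]    4   15    3    9    3    1    5    8   15    4    1   11
L[i]    1    2    1    2    1    1    2    3    4    2    1    4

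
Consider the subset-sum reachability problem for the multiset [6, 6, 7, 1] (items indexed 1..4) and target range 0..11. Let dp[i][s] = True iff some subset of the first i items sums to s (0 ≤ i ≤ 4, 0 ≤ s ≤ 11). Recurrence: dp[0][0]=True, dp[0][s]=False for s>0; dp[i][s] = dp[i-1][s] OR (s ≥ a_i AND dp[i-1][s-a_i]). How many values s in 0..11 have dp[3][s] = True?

3

i\s   0   1   2   3   4   5   6   7   8   9  10  11
  0   T   F   F   F   F   F   F   F   F   F   F   F
  1   T   F   F   F   F   F   T   F   F   F   F   F
  2   T   F   F   F   F   F   T   F   F   F   F   F
  3   T   F   F   F   F   F   T   T   F   F   F   F
  4   T   T   F   F   F   F   T   T   T   F   F   F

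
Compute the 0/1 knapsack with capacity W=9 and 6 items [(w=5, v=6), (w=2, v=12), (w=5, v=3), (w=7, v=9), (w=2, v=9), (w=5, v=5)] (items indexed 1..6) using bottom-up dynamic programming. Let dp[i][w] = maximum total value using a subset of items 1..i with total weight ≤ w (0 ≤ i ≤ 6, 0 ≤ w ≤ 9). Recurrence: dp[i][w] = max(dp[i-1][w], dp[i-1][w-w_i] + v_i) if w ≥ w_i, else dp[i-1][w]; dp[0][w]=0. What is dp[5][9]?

i\w   0   1   2   3   4   5   6   7   8   9
  0   0   0   0   0   0   0   0   0   0   0
  1   0   0   0   0   0   6   6   6   6   6
  2   0   0  12  12  12  12  12  18  18  18
  3   0   0  12  12  12  12  12  18  18  18
  4   0   0  12  12  12  12  12  18  18  21
  5   0   0  12  12  21  21  21  21  21  27
  6   0   0  12  12  21  21  21  21  21  27

27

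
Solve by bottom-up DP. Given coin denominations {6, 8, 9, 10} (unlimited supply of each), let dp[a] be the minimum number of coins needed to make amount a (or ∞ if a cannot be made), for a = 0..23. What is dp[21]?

3

 a  0  1  2  3  4  5  6  7  8  9 10 11 12 13 14 15 16 17 18 19 20 21 22 23
dp  0  -  -  -  -  -  1  -  1  1  1  -  2  -  2  2  2  2  2  2  2  3  3  3
(- denotes ∞ / unreachable)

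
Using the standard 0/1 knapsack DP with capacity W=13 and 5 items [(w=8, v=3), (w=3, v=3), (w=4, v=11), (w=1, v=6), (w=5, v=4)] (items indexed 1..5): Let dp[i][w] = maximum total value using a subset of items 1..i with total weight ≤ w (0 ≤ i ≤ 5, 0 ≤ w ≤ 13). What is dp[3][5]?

11

i\w   0   1   2   3   4   5   6   7   8   9  10  11  12  13
  0   0   0   0   0   0   0   0   0   0   0   0   0   0   0
  1   0   0   0   0   0   0   0   0   3   3   3   3   3   3
  2   0   0   0   3   3   3   3   3   3   3   3   6   6   6
  3   0   0   0   3  11  11  11  14  14  14  14  14  14  14
  4   0   6   6   6  11  17  17  17  20  20  20  20  20  20
  5   0   6   6   6  11  17  17  17  20  20  21  21  21  24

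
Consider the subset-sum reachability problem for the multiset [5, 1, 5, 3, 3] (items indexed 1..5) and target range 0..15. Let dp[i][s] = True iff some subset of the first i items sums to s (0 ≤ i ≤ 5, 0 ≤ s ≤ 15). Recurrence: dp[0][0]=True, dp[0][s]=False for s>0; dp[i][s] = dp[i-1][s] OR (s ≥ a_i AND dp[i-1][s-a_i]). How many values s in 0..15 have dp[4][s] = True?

12

i\s   0   1   2   3   4   5   6   7   8   9  10  11  12  13  14  15
  0   T   F   F   F   F   F   F   F   F   F   F   F   F   F   F   F
  1   T   F   F   F   F   T   F   F   F   F   F   F   F   F   F   F
  2   T   T   F   F   F   T   T   F   F   F   F   F   F   F   F   F
  3   T   T   F   F   F   T   T   F   F   F   T   T   F   F   F   F
  4   T   T   F   T   T   T   T   F   T   T   T   T   F   T   T   F
  5   T   T   F   T   T   T   T   T   T   T   T   T   T   T   T   F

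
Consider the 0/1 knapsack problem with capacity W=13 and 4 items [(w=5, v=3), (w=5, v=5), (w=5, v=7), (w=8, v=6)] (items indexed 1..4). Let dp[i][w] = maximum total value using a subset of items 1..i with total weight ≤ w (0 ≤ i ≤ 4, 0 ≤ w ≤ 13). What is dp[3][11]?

12

i\w   0   1   2   3   4   5   6   7   8   9  10  11  12  13
  0   0   0   0   0   0   0   0   0   0   0   0   0   0   0
  1   0   0   0   0   0   3   3   3   3   3   3   3   3   3
  2   0   0   0   0   0   5   5   5   5   5   8   8   8   8
  3   0   0   0   0   0   7   7   7   7   7  12  12  12  12
  4   0   0   0   0   0   7   7   7   7   7  12  12  12  13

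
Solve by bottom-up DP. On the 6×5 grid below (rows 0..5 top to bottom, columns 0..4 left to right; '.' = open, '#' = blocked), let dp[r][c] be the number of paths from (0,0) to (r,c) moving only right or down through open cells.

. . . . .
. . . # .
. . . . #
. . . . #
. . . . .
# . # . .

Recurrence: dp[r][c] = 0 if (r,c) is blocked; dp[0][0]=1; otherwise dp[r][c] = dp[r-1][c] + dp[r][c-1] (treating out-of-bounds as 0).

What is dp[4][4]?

31

r\c   0   1   2   3   4
  0   1   1   1   1   1
  1   1   2   3   0   1
  2   1   3   6   6   0
  3   1   4  10  16   0
  4   1   5  15  31  31
  5   0   5   0  31  62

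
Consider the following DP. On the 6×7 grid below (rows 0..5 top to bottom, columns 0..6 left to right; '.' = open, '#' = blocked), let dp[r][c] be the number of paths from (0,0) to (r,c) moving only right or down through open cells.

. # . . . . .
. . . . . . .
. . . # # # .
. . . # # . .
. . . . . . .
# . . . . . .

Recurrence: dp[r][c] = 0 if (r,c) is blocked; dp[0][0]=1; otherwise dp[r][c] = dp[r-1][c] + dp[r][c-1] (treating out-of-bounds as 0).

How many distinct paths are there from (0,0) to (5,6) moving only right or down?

r\c   0   1   2   3   4   5   6
  0   1   0   0   0   0   0   0
  1   1   1   1   1   1   1   1
  2   1   2   3   0   0   0   1
  3   1   3   6   0   0   0   1
  4   1   4  10  10  10  10  11
  5   0   4  14  24  34  44  55

55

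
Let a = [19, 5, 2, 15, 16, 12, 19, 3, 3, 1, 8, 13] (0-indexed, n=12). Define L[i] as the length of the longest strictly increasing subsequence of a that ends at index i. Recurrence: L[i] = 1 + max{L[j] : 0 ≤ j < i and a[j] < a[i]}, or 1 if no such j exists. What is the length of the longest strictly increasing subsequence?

4

   i    0    1    2    3    4    5    6    7    8    9   10   11
a[i]   19    5    2   15   16   12   19    3    3    1    8   13
L[i]    1    1    1    2    3    2    4    2    2    1    3    4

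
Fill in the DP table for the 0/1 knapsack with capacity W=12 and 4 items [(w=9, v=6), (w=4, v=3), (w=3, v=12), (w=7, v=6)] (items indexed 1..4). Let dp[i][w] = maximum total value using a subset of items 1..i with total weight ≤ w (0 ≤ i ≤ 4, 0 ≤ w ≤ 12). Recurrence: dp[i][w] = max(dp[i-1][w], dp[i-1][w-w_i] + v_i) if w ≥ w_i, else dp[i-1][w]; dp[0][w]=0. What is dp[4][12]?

i\w   0   1   2   3   4   5   6   7   8   9  10  11  12
  0   0   0   0   0   0   0   0   0   0   0   0   0   0
  1   0   0   0   0   0   0   0   0   0   6   6   6   6
  2   0   0   0   0   3   3   3   3   3   6   6   6   6
  3   0   0   0  12  12  12  12  15  15  15  15  15  18
  4   0   0   0  12  12  12  12  15  15  15  18  18  18

18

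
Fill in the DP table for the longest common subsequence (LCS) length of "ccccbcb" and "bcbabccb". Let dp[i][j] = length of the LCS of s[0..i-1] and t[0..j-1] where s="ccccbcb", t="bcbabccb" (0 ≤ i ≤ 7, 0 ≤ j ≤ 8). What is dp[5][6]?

   ''  b  c  b  a  b  c  c  b
''  0  0  0  0  0  0  0  0  0
 c  0  0  1  1  1  1  1  1  1
 c  0  0  1  1  1  1  2  2  2
 c  0  0  1  1  1  1  2  3  3
 c  0  0  1  1  1  1  2  3  3
 b  0  1  1  2  2  2  2  3  4
 c  0  1  2  2  2  2  3  3  4
 b  0  1  2  3  3  3  3  3  4

2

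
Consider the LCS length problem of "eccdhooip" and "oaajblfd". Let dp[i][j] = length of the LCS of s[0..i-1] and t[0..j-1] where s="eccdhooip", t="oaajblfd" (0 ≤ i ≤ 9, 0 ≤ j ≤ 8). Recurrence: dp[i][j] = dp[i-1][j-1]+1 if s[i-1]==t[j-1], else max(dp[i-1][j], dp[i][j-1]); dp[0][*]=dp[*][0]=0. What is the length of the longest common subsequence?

   ''  o  a  a  j  b  l  f  d
''  0  0  0  0  0  0  0  0  0
 e  0  0  0  0  0  0  0  0  0
 c  0  0  0  0  0  0  0  0  0
 c  0  0  0  0  0  0  0  0  0
 d  0  0  0  0  0  0  0  0  1
 h  0  0  0  0  0  0  0  0  1
 o  0  1  1  1  1  1  1  1  1
 o  0  1  1  1  1  1  1  1  1
 i  0  1  1  1  1  1  1  1  1
 p  0  1  1  1  1  1  1  1  1

1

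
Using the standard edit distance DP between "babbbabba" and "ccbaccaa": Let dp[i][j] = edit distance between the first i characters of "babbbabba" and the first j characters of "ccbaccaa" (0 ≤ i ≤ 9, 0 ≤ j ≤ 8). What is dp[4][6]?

4

   ''  c  c  b  a  c  c  a  a
''  0  1  2  3  4  5  6  7  8
 b  1  1  2  2  3  4  5  6  7
 a  2  2  2  3  2  3  4  5  6
 b  3  3  3  2  3  3  4  5  6
 b  4  4  4  3  3  4  4  5  6
 b  5  5  5  4  4  4  5  5  6
 a  6  6  6  5  4  5  5  5  5
 b  7  7  7  6  5  5  6  6  6
 b  8  8  8  7  6  6  6  7  7
 a  9  9  9  8  7  7  7  6  7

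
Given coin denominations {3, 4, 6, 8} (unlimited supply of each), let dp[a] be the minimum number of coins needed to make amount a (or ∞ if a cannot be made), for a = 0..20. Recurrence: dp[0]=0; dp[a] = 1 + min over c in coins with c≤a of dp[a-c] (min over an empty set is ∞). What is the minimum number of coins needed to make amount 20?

 a  0  1  2  3  4  5  6  7  8  9 10 11 12 13 14 15 16 17 18 19 20
dp  0  -  -  1  1  -  1  2  1  2  2  2  2  3  2  3  2  3  3  3  3
(- denotes ∞ / unreachable)

3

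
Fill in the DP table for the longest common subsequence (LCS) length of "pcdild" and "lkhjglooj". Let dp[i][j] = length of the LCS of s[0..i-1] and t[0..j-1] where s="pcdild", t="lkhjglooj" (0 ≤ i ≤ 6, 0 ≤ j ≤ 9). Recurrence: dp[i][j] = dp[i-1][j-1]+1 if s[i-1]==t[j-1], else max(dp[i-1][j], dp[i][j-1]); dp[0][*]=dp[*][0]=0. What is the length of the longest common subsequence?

1

   ''  l  k  h  j  g  l  o  o  j
''  0  0  0  0  0  0  0  0  0  0
 p  0  0  0  0  0  0  0  0  0  0
 c  0  0  0  0  0  0  0  0  0  0
 d  0  0  0  0  0  0  0  0  0  0
 i  0  0  0  0  0  0  0  0  0  0
 l  0  1  1  1  1  1  1  1  1  1
 d  0  1  1  1  1  1  1  1  1  1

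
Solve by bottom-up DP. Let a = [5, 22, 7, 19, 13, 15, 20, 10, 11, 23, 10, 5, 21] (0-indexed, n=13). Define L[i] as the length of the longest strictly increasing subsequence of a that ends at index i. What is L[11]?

   i    0    1    2    3    4    5    6    7    8    9   10   11   12
a[i]    5   22    7   19   13   15   20   10   11   23   10    5   21
L[i]    1    2    2    3    3    4    5    3    4    6    3    1    6

1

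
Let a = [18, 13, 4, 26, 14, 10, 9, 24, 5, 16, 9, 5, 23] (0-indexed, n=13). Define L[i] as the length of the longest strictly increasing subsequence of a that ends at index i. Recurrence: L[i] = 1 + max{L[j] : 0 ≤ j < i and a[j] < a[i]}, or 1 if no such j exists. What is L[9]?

3

   i    0    1    2    3    4    5    6    7    8    9   10   11   12
a[i]   18   13    4   26   14   10    9   24    5   16    9    5   23
L[i]    1    1    1    2    2    2    2    3    2    3    3    2    4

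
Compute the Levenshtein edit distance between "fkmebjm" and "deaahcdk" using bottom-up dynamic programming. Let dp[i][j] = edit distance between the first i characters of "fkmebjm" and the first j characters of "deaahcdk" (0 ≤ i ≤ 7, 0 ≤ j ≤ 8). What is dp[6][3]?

5

   ''  d  e  a  a  h  c  d  k
''  0  1  2  3  4  5  6  7  8
 f  1  1  2  3  4  5  6  7  8
 k  2  2  2  3  4  5  6  7  7
 m  3  3  3  3  4  5  6  7  8
 e  4  4  3  4  4  5  6  7  8
 b  5  5  4  4  5  5  6  7  8
 j  6  6  5  5  5  6  6  7  8
 m  7  7  6  6  6  6  7  7  8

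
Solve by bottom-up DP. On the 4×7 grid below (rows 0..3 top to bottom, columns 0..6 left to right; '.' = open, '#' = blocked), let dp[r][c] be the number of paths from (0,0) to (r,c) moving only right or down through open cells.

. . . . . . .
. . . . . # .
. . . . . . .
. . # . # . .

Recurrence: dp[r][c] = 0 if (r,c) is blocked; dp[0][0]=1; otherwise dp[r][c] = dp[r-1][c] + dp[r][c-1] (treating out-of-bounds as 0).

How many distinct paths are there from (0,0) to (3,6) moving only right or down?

31

r\c   0   1   2   3   4   5   6
  0   1   1   1   1   1   1   1
  1   1   2   3   4   5   0   1
  2   1   3   6  10  15  15  16
  3   1   4   0  10   0  15  31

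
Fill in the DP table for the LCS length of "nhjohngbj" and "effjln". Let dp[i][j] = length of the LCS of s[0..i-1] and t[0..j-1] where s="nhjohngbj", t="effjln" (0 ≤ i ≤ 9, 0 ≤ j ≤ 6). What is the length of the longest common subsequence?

2

   ''  e  f  f  j  l  n
''  0  0  0  0  0  0  0
 n  0  0  0  0  0  0  1
 h  0  0  0  0  0  0  1
 j  0  0  0  0  1  1  1
 o  0  0  0  0  1  1  1
 h  0  0  0  0  1  1  1
 n  0  0  0  0  1  1  2
 g  0  0  0  0  1  1  2
 b  0  0  0  0  1  1  2
 j  0  0  0  0  1  1  2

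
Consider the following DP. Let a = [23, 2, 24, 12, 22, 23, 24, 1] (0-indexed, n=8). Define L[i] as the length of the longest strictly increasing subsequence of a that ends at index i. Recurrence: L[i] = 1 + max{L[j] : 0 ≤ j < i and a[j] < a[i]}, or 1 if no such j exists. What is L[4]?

3

   i    0    1    2    3    4    5    6    7
a[i]   23    2   24   12   22   23   24    1
L[i]    1    1    2    2    3    4    5    1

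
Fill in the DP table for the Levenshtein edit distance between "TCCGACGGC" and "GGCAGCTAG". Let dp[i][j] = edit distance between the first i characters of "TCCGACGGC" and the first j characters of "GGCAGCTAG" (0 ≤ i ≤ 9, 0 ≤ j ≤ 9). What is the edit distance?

7

   ''  G  G  C  A  G  C  T  A  G
''  0  1  2  3  4  5  6  7  8  9
 T  1  1  2  3  4  5  6  6  7  8
 C  2  2  2  2  3  4  5  6  7  8
 C  3  3  3  2  3  4  4  5  6  7
 G  4  3  3  3  3  3  4  5  6  6
 A  5  4  4  4  3  4  4  5  5  6
 C  6  5  5  4  4  4  4  5  6  6
 G  7  6  5  5  5  4  5  5  6  6
 G  8  7  6  6  6  5  5  6  6  6
 C  9  8  7  6  7  6  5  6  7  7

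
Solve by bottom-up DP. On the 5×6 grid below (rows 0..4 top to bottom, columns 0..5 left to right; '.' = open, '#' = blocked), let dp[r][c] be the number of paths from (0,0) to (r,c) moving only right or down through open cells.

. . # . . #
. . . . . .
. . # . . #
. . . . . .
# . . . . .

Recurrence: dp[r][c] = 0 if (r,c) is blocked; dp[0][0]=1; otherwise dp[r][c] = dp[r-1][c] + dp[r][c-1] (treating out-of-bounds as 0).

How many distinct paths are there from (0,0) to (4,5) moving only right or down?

34

r\c   0   1   2   3   4   5
  0   1   1   0   0   0   0
  1   1   2   2   2   2   2
  2   1   3   0   2   4   0
  3   1   4   4   6  10  10
  4   0   4   8  14  24  34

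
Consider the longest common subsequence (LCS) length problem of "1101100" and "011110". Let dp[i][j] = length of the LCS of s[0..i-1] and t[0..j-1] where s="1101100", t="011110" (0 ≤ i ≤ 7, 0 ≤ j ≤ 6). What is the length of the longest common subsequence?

5

   ''  0  1  1  1  1  0
''  0  0  0  0  0  0  0
 1  0  0  1  1  1  1  1
 1  0  0  1  2  2  2  2
 0  0  1  1  2  2  2  3
 1  0  1  2  2  3  3  3
 1  0  1  2  3  3  4  4
 0  0  1  2  3  3  4  5
 0  0  1  2  3  3  4  5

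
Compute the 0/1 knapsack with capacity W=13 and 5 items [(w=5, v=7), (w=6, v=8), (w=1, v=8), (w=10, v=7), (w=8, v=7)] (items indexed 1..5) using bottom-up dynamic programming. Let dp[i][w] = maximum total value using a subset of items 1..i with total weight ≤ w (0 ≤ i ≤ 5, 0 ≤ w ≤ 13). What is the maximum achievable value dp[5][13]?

23

i\w   0   1   2   3   4   5   6   7   8   9  10  11  12  13
  0   0   0   0   0   0   0   0   0   0   0   0   0   0   0
  1   0   0   0   0   0   7   7   7   7   7   7   7   7   7
  2   0   0   0   0   0   7   8   8   8   8   8  15  15  15
  3   0   8   8   8   8   8  15  16  16  16  16  16  23  23
  4   0   8   8   8   8   8  15  16  16  16  16  16  23  23
  5   0   8   8   8   8   8  15  16  16  16  16  16  23  23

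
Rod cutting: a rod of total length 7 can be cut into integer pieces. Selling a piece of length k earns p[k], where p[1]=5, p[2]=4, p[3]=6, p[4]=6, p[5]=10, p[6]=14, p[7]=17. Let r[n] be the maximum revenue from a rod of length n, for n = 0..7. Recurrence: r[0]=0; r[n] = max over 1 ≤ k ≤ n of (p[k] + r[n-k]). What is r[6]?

   n    0    1    2    3    4    5    6    7
r[n]    0    5   10   15   20   25   30   35

30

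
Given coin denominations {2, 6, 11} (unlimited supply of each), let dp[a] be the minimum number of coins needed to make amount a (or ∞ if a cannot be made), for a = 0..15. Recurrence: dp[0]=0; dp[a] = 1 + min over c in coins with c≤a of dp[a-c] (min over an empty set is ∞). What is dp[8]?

 a  0  1  2  3  4  5  6  7  8  9 10 11 12 13 14 15
dp  0  -  1  -  2  -  1  -  2  -  3  1  2  2  3  3
(- denotes ∞ / unreachable)

2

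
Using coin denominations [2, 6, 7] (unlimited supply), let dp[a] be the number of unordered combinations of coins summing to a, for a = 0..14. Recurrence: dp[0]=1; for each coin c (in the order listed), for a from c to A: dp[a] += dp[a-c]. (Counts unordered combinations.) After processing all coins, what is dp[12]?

3

after  coin     0     1     2     3     4     5     6     7     8     9    10    11    12    13    14
          2     1     0     1     0     1     0     1     0     1     0     1     0     1     0     1
          6     1     0     1     0     1     0     2     0     2     0     2     0     3     0     3
          7     1     0     1     0     1     0     2     1     2     1     2     1     3     2     4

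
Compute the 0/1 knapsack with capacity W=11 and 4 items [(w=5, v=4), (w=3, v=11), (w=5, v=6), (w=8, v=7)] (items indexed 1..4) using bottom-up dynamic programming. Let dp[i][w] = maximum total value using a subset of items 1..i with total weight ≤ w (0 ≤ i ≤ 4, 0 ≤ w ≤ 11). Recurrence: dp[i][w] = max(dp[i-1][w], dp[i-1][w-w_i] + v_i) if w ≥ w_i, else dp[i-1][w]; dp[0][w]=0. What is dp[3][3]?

i\w   0   1   2   3   4   5   6   7   8   9  10  11
  0   0   0   0   0   0   0   0   0   0   0   0   0
  1   0   0   0   0   0   4   4   4   4   4   4   4
  2   0   0   0  11  11  11  11  11  15  15  15  15
  3   0   0   0  11  11  11  11  11  17  17  17  17
  4   0   0   0  11  11  11  11  11  17  17  17  18

11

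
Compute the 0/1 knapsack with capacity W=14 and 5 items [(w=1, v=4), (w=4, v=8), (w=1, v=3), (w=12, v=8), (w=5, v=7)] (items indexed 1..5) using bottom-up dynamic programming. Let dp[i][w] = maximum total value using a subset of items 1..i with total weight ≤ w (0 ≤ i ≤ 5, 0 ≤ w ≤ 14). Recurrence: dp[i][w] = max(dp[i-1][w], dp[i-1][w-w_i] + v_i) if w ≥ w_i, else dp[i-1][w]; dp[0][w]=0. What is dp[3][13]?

15

i\w   0   1   2   3   4   5   6   7   8   9  10  11  12  13  14
  0   0   0   0   0   0   0   0   0   0   0   0   0   0   0   0
  1   0   4   4   4   4   4   4   4   4   4   4   4   4   4   4
  2   0   4   4   4   8  12  12  12  12  12  12  12  12  12  12
  3   0   4   7   7   8  12  15  15  15  15  15  15  15  15  15
  4   0   4   7   7   8  12  15  15  15  15  15  15  15  15  15
  5   0   4   7   7   8  12  15  15  15  15  19  22  22  22  22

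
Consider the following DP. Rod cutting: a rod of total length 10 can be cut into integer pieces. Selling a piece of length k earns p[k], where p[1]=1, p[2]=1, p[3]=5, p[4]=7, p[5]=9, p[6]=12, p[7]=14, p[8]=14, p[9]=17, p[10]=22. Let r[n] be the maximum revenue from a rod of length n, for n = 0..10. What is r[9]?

   n    0    1    2    3    4    5    6    7    8    9   10
r[n]    0    1    2    5    7    9   12   14   15   17   22

17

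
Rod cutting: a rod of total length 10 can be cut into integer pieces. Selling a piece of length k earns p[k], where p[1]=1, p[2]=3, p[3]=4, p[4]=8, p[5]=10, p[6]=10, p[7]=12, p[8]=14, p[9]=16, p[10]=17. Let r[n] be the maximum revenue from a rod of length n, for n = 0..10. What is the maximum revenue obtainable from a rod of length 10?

   n    0    1    2    3    4    5    6    7    8    9   10
r[n]    0    1    3    4    8   10   11   13   16   18   20

20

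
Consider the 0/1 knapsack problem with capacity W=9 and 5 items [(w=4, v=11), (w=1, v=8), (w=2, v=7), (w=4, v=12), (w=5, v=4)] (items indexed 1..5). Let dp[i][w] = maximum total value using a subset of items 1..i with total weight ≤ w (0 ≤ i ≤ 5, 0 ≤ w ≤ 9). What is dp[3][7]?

26

i\w   0   1   2   3   4   5   6   7   8   9
  0   0   0   0   0   0   0   0   0   0   0
  1   0   0   0   0  11  11  11  11  11  11
  2   0   8   8   8  11  19  19  19  19  19
  3   0   8   8  15  15  19  19  26  26  26
  4   0   8   8  15  15  20  20  27  27  31
  5   0   8   8  15  15  20  20  27  27  31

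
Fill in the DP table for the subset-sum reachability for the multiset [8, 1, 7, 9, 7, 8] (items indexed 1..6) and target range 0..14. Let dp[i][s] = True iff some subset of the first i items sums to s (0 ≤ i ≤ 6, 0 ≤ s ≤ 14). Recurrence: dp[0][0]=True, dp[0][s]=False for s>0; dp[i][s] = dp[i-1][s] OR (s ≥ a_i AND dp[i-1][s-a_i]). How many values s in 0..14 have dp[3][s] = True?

i\s   0   1   2   3   4   5   6   7   8   9  10  11  12  13  14
  0   T   F   F   F   F   F   F   F   F   F   F   F   F   F   F
  1   T   F   F   F   F   F   F   F   T   F   F   F   F   F   F
  2   T   T   F   F   F   F   F   F   T   T   F   F   F   F   F
  3   T   T   F   F   F   F   F   T   T   T   F   F   F   F   F
  4   T   T   F   F   F   F   F   T   T   T   T   F   F   F   F
  5   T   T   F   F   F   F   F   T   T   T   T   F   F   F   T
  6   T   T   F   F   F   F   F   T   T   T   T   F   F   F   T

5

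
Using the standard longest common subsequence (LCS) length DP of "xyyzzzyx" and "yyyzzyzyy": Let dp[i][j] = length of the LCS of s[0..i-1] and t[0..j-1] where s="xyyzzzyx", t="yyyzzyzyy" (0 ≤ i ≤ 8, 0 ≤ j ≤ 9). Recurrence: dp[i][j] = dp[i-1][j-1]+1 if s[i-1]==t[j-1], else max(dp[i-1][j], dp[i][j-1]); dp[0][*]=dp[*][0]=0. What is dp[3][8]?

2

   ''  y  y  y  z  z  y  z  y  y
''  0  0  0  0  0  0  0  0  0  0
 x  0  0  0  0  0  0  0  0  0  0
 y  0  1  1  1  1  1  1  1  1  1
 y  0  1  2  2  2  2  2  2  2  2
 z  0  1  2  2  3  3  3  3  3  3
 z  0  1  2  2  3  4  4  4  4  4
 z  0  1  2  2  3  4  4  5  5  5
 y  0  1  2  3  3  4  5  5  6  6
 x  0  1  2  3  3  4  5  5  6  6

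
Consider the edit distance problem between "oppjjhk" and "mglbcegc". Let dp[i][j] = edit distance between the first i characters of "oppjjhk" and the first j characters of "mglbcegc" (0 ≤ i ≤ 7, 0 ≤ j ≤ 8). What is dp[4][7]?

   ''  m  g  l  b  c  e  g  c
''  0  1  2  3  4  5  6  7  8
 o  1  1  2  3  4  5  6  7  8
 p  2  2  2  3  4  5  6  7  8
 p  3  3  3  3  4  5  6  7  8
 j  4  4  4  4  4  5  6  7  8
 j  5  5  5  5  5  5  6  7  8
 h  6  6  6  6  6  6  6  7  8
 k  7  7  7  7  7  7  7  7  8

7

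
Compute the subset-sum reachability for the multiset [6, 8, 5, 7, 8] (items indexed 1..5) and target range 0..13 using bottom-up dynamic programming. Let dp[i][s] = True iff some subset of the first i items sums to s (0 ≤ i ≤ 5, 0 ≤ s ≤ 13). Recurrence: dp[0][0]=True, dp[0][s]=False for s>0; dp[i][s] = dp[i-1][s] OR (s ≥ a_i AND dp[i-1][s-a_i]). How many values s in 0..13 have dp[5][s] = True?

i\s   0   1   2   3   4   5   6   7   8   9  10  11  12  13
  0   T   F   F   F   F   F   F   F   F   F   F   F   F   F
  1   T   F   F   F   F   F   T   F   F   F   F   F   F   F
  2   T   F   F   F   F   F   T   F   T   F   F   F   F   F
  3   T   F   F   F   F   T   T   F   T   F   F   T   F   T
  4   T   F   F   F   F   T   T   T   T   F   F   T   T   T
  5   T   F   F   F   F   T   T   T   T   F   F   T   T   T

8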